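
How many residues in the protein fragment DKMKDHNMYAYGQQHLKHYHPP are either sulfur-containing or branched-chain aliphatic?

3

Sulfur-containing: C, M. Branched-chain aliphatic: I, L, V.
Sulfur-containing residues here: M3, M8 (2).
Branched-chain aliphatic residues here: L16 (1).
The two groups share no amino acid, so total = 2 + 1 = 3.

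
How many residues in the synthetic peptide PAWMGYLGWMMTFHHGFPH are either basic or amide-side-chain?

3

Basic: H, K, R. Amide-side-chain: N, Q.
Basic residues here: H14, H15, H19 (3).
Amide-side-chain residues here: none (0).
The two groups share no amino acid, so total = 3 + 0 = 3.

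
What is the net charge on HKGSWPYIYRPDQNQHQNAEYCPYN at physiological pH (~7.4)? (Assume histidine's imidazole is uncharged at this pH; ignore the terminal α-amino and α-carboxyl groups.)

Near pH 7.4, K and R contribute +1 each, D and E contribute −1 each, and every other side chain (His included, as stated) is uncharged.
Positive (K, R): K2, R10 → +2.
Negative (D, E): D12, E20 → −2.
Net charge = (+2) + (−2) = 0.

0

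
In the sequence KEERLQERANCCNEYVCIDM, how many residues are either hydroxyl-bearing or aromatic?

1

Hydroxyl-bearing: S, T, Y. Aromatic: F, W, Y.
Hydroxyl-bearing residues here: Y15 (1).
Aromatic residues here: Y15 (1).
Y is in both groups, so the 1 Y residue must not be double-counted.
Total = 1 + 1 − 1 = 1.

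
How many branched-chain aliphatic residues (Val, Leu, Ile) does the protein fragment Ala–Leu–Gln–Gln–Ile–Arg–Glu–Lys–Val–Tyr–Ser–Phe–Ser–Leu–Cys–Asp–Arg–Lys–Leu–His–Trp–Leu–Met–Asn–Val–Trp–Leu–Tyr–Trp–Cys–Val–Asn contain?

9

Matching residues: Leu2, Ile5, Val9, Leu14, Leu19, Leu22, Val25, Leu27, Val31.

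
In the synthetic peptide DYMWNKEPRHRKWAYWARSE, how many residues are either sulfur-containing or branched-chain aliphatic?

Sulfur-containing: C, M. Branched-chain aliphatic: I, L, V.
Sulfur-containing residues here: M3 (1).
Branched-chain aliphatic residues here: none (0).
The two groups share no amino acid, so total = 1 + 0 = 1.

1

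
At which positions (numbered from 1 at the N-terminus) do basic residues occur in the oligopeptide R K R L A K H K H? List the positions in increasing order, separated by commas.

K, R, and H are the three residues with basic side chains (ε-amine, guanidinium, and imidazole respectively).
Matching residues: R1, K2, R3, K6, H7, K8, H9.

1, 2, 3, 6, 7, 8, 9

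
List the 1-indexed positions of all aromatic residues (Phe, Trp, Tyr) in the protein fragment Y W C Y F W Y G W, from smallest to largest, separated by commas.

Matching residues: Y1, W2, Y4, F5, W6, Y7, W9.

1, 2, 4, 5, 6, 7, 9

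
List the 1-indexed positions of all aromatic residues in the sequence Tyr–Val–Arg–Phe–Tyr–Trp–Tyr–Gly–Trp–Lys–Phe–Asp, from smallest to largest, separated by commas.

1, 4, 5, 6, 7, 9, 11

The aromatic amino acids are Phe (F, benzyl), Trp (W, indole), and Tyr (Y, phenol).
Matching residues: Tyr1, Phe4, Tyr5, Trp6, Tyr7, Trp9, Phe11.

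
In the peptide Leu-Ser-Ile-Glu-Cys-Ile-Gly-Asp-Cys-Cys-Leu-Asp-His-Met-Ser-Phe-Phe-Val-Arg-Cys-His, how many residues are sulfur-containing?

Cysteine (C, thiol) and methionine (M, thioether) are the two sulfur-containing amino acids.
Matching residues: Cys5, Cys9, Cys10, Met14, Cys20.

5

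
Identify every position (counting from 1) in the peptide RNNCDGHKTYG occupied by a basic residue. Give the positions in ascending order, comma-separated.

1, 7, 8

Matching residues: R1, H7, K8.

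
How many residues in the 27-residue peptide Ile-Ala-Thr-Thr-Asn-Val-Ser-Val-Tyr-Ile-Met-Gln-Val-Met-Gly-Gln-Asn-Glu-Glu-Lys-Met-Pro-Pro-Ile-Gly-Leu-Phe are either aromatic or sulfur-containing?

Aromatic: F, W, Y. Sulfur-containing: C, M.
Aromatic residues here: Tyr9, Phe27 (2).
Sulfur-containing residues here: Met11, Met14, Met21 (3).
The two groups share no amino acid, so total = 2 + 3 = 5.

5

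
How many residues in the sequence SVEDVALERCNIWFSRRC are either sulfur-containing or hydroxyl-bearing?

Sulfur-containing: C, M. Hydroxyl-bearing: S, T, Y.
Sulfur-containing residues here: C10, C18 (2).
Hydroxyl-bearing residues here: S1, S15 (2).
The two groups share no amino acid, so total = 2 + 2 = 4.

4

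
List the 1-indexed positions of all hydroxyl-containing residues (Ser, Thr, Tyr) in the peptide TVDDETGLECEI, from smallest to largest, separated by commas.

1, 6

Matching residues: T1, T6.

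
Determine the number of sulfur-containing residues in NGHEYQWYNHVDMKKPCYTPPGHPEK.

2

Only Cys (C) and Met (M) have a sulfur atom in the side chain.
Matching residues: M13, C17.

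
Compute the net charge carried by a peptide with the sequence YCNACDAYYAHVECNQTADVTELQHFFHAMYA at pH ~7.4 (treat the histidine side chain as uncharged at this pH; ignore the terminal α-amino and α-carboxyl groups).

-4

Near pH 7.4, K and R contribute +1 each, D and E contribute −1 each, and every other side chain (His included, as stated) is uncharged.
Positive (K, R): none → +0.
Negative (D, E): D6, E13, D19, E22 → −4.
Net charge = (+0) + (−4) = −4.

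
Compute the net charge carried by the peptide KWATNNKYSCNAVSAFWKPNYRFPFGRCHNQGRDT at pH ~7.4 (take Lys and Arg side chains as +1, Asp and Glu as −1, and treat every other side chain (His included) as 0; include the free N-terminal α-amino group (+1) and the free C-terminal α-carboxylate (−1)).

Positive (K, R): K1, K7, K18, R22, R27, R33 → +6.
Negative (D, E): D34 → −1.
The N-terminus (+1) and C-terminus (−1) cancel.
Net charge = (+6) + (−1) = +5.

+5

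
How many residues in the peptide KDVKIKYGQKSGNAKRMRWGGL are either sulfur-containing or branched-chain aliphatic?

Sulfur-containing: C, M. Branched-chain aliphatic: I, L, V.
Sulfur-containing residues here: M17 (1).
Branched-chain aliphatic residues here: V3, I5, L22 (3).
The two groups share no amino acid, so total = 1 + 3 = 4.

4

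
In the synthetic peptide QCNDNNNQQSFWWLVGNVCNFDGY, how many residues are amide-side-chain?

9

Asparagine (N) and glutamine (Q) have uncharged amide side chains.
Matching residues: Q1, N3, N5, N6, N7, Q8, Q9, N17, N20.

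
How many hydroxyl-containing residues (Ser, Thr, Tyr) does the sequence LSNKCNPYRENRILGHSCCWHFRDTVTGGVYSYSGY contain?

10

Matching residues: S2, Y8, S17, T25, T27, Y31, S32, Y33, S34, Y36.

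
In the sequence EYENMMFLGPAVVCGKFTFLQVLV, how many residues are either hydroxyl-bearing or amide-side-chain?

4

Hydroxyl-bearing: S, T, Y. Amide-side-chain: N, Q.
Hydroxyl-bearing residues here: Y2, T18 (2).
Amide-side-chain residues here: N4, Q21 (2).
The two groups share no amino acid, so total = 2 + 2 = 4.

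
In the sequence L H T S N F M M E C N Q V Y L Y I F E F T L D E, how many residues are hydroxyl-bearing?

Serine (S), threonine (T), and tyrosine (Y) each carry a hydroxyl group on the side chain.
Matching residues: T3, S4, Y14, Y16, T21.

5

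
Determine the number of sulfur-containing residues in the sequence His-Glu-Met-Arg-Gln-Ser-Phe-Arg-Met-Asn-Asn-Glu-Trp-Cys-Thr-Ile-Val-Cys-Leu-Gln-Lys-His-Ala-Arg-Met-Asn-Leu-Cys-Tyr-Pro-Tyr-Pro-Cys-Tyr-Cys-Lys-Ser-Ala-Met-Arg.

9

Cysteine (C, thiol) and methionine (M, thioether) are the two sulfur-containing amino acids.
Matching residues: Met3, Met9, Cys14, Cys18, Met25, Cys28, Cys33, Cys35, Met39.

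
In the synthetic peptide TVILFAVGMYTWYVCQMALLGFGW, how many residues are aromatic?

6

F, W, and Y each carry an aromatic ring on the side chain.
Matching residues: F5, Y10, W12, Y13, F22, W24.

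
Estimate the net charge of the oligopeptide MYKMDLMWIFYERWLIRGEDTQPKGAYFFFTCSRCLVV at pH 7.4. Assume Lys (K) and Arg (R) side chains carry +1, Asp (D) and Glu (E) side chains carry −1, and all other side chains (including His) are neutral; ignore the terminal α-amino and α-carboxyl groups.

+1

Positive (K, R): K3, R13, R17, K24, R34 → +5.
Negative (D, E): D5, E12, E19, D20 → −4.
Net charge = (+5) + (−4) = +1.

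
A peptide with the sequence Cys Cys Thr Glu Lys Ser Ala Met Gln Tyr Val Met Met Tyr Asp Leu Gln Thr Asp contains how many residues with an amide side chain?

Asparagine (N) and glutamine (Q) have uncharged amide side chains.
Matching residues: Gln9, Gln17.

2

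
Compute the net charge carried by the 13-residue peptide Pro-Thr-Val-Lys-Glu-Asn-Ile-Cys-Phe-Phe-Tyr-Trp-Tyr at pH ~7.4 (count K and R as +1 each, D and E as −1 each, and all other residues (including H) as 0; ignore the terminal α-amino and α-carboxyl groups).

0

Positive (K, R): Lys4 → +1.
Negative (D, E): Glu5 → −1.
Net charge = (+1) + (−1) = 0.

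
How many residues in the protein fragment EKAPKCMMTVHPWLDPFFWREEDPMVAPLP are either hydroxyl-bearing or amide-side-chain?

Hydroxyl-bearing: S, T, Y. Amide-side-chain: N, Q.
Hydroxyl-bearing residues here: T9 (1).
Amide-side-chain residues here: none (0).
The two groups share no amino acid, so total = 1 + 0 = 1.

1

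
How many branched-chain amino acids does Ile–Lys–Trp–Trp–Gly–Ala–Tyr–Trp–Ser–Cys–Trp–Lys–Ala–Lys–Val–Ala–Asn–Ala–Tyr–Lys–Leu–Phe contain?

3

V, L, and I make up the branched-chain aliphatic group.
Matching residues: Ile1, Val15, Leu21.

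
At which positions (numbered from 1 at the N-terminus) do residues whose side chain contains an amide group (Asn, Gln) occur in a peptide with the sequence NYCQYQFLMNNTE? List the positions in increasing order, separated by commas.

1, 4, 6, 10, 11

Matching residues: N1, Q4, Q6, N10, N11.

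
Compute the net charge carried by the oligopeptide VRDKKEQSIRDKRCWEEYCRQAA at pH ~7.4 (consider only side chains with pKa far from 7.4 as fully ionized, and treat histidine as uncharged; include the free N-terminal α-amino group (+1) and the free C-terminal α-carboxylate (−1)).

At pH ~7.4 the Lys and Arg side chains are protonated (+1), the Asp and Glu side chains are deprotonated (−1), and with His taken as neutral all other side chains carry no charge.
Positive (K, R): R2, K4, K5, R10, K12, R13, R20 → +7.
Negative (D, E): D3, E6, D11, E16, E17 → −5.
The N-terminus (+1) and C-terminus (−1) cancel.
Net charge = (+7) + (−5) = +2.

+2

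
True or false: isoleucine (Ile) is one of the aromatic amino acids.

False

F, W, and Y each carry an aromatic ring on the side chain.
Isoleucine is not in this group.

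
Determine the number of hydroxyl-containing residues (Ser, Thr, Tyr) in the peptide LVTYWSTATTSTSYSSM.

Matching residues: T3, Y4, S6, T7, T9, T10, S11, T12, S13, Y14, S15, S16.

12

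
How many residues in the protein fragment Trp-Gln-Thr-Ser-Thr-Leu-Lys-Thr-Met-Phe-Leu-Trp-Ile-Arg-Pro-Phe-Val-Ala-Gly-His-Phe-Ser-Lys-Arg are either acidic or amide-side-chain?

Acidic: D, E. Amide-side-chain: N, Q.
Acidic residues here: none (0).
Amide-side-chain residues here: Gln2 (1).
The two groups share no amino acid, so total = 0 + 1 = 1.

1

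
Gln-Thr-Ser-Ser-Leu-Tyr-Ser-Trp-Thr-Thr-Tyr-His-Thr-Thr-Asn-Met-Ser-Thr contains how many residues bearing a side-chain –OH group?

The –OH-bearing residues are Ser, Thr (aliphatic alcohols), and Tyr (phenol).
Matching residues: Thr2, Ser3, Ser4, Tyr6, Ser7, Thr9, Thr10, Tyr11, Thr13, Thr14, Ser17, Thr18.

12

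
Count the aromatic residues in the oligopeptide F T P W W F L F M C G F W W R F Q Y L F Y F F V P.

14

F, W, and Y each carry an aromatic ring on the side chain.
Matching residues: F1, W4, W5, F6, F8, F12, W13, W14, F16, Y18, F20, Y21, F22, F23.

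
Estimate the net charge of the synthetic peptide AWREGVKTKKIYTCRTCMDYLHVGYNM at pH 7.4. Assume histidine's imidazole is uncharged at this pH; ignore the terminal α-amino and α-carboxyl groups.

At pH ~7.4 the Lys and Arg side chains are protonated (+1), the Asp and Glu side chains are deprotonated (−1), and with His taken as neutral all other side chains carry no charge.
Positive (K, R): R3, K7, K9, K10, R15 → +5.
Negative (D, E): E4, D19 → −2.
Net charge = (+5) + (−2) = +3.

+3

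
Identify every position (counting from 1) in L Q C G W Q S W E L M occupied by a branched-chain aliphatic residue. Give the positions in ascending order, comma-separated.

1, 10

Valine (V), leucine (L), and isoleucine (I) are the branched-chain amino acids.
Matching residues: L1, L10.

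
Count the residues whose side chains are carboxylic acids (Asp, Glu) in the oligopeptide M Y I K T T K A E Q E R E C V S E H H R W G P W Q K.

Matching residues: E9, E11, E13, E17.

4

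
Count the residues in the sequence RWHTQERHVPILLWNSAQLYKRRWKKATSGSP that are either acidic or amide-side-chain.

4

Acidic: D, E. Amide-side-chain: N, Q.
Acidic residues here: E6 (1).
Amide-side-chain residues here: Q5, N15, Q18 (3).
The two groups share no amino acid, so total = 1 + 3 = 4.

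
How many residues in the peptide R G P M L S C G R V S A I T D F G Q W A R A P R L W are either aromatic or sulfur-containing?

5

Aromatic: F, W, Y. Sulfur-containing: C, M.
Aromatic residues here: F16, W19, W26 (3).
Sulfur-containing residues here: M4, C7 (2).
The two groups share no amino acid, so total = 3 + 2 = 5.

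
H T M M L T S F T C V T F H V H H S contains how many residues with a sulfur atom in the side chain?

3

Only Cys (C) and Met (M) have a sulfur atom in the side chain.
Matching residues: M3, M4, C10.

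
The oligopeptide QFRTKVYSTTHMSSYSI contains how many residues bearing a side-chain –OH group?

Serine (S), threonine (T), and tyrosine (Y) each carry a hydroxyl group on the side chain.
Matching residues: T4, Y7, S8, T9, T10, S13, S14, Y15, S16.

9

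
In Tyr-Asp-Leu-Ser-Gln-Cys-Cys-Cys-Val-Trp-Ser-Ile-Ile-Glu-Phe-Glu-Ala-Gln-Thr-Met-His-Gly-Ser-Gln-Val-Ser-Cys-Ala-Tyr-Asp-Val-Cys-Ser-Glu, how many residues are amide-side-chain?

3

The amide-side-chain residues are Asn (N) and Gln (Q).
Matching residues: Gln5, Gln18, Gln24.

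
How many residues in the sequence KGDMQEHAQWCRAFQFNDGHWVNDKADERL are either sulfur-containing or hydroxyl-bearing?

Sulfur-containing: C, M. Hydroxyl-bearing: S, T, Y.
Sulfur-containing residues here: M4, C11 (2).
Hydroxyl-bearing residues here: none (0).
The two groups share no amino acid, so total = 2 + 0 = 2.

2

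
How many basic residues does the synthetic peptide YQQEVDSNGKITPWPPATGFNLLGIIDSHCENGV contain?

Lysine (K), arginine (R), and histidine (H) have basic, nitrogen-containing side chains.
Matching residues: K10, H29.

2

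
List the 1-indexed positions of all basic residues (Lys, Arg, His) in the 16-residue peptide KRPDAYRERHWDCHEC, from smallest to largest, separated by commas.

1, 2, 7, 9, 10, 14

Matching residues: K1, R2, R7, R9, H10, H14.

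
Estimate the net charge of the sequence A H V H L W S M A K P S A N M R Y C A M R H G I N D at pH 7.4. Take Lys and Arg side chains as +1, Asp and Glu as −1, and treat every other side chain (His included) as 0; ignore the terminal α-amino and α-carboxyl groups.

Positive (K, R): K10, R16, R21 → +3.
Negative (D, E): D26 → −1.
Net charge = (+3) + (−1) = +2.

+2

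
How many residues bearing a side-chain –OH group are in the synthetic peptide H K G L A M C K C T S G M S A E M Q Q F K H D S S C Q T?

6

S, T, and Y are the three residues with a side-chain hydroxyl.
Matching residues: T10, S11, S14, S24, S25, T28.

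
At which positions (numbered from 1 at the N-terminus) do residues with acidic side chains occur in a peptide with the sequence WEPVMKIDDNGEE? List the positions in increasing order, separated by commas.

2, 8, 9, 12, 13

The acidic residues are Asp (D) and Glu (E), whose side chains end in a carboxylate group.
Matching residues: E2, D8, D9, E12, E13.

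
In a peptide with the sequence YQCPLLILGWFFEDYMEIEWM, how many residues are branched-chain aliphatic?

5

Valine (V), leucine (L), and isoleucine (I) are the branched-chain amino acids.
Matching residues: L5, L6, I7, L8, I18.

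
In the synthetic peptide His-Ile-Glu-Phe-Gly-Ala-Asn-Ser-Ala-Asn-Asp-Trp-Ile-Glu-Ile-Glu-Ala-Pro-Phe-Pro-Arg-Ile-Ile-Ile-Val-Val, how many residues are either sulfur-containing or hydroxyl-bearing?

1

Sulfur-containing: C, M. Hydroxyl-bearing: S, T, Y.
Sulfur-containing residues here: none (0).
Hydroxyl-bearing residues here: Ser8 (1).
The two groups share no amino acid, so total = 0 + 1 = 1.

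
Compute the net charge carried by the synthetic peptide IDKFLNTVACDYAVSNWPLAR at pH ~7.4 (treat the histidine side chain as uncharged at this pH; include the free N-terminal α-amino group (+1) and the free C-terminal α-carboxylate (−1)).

The side chains ionized at physiological pH are Lys/Arg (+1) and Asp/Glu (−1); with His treated as neutral, nothing else contributes.
Positive (K, R): K3, R21 → +2.
Negative (D, E): D2, D11 → −2.
The N-terminus (+1) and C-terminus (−1) cancel.
Net charge = (+2) + (−2) = 0.

0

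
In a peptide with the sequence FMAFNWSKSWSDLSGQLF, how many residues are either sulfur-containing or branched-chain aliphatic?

3

Sulfur-containing: C, M. Branched-chain aliphatic: I, L, V.
Sulfur-containing residues here: M2 (1).
Branched-chain aliphatic residues here: L13, L17 (2).
The two groups share no amino acid, so total = 1 + 2 = 3.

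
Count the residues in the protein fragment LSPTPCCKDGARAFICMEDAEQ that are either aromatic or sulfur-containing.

5

Aromatic: F, W, Y. Sulfur-containing: C, M.
Aromatic residues here: F14 (1).
Sulfur-containing residues here: C6, C7, C16, M17 (4).
The two groups share no amino acid, so total = 1 + 4 = 5.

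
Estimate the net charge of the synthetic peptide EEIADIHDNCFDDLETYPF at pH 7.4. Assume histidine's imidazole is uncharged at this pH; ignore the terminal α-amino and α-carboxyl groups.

-7

Near pH 7.4, K and R contribute +1 each, D and E contribute −1 each, and every other side chain (His included, as stated) is uncharged.
Positive (K, R): none → +0.
Negative (D, E): E1, E2, D5, D8, D12, D13, E15 → −7.
Net charge = (+0) + (−7) = −7.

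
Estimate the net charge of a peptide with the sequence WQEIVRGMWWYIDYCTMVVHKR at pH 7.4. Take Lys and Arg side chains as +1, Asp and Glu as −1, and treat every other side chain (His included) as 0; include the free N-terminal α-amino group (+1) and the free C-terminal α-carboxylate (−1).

+1

Positive (K, R): R6, K21, R22 → +3.
Negative (D, E): E3, D13 → −2.
The N-terminus (+1) and C-terminus (−1) cancel.
Net charge = (+3) + (−2) = +1.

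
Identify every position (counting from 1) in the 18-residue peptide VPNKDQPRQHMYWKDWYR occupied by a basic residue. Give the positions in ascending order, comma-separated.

The basic amino acids are Lys (K), Arg (R), and His (H).
Matching residues: K4, R8, H10, K14, R18.

4, 8, 10, 14, 18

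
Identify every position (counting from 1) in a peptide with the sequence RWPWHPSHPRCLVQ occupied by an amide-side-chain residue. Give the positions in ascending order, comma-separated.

The amide-side-chain residues are Asn (N) and Gln (Q).
Matching residues: Q14.

14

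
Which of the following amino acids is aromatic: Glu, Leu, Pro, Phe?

The aromatic amino acids are Phe (F, benzyl), Trp (W, indole), and Tyr (Y, phenol).
Of the listed options, only Phe belongs to this group.

Phe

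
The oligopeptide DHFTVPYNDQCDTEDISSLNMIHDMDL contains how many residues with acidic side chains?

The acidic residues are Asp (D) and Glu (E), whose side chains end in a carboxylate group.
Matching residues: D1, D9, D12, E14, D15, D24, D26.

7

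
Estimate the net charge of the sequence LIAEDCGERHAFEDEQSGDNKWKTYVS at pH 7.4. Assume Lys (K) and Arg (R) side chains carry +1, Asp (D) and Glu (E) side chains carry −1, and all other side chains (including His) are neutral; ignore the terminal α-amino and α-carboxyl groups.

Positive (K, R): R9, K21, K23 → +3.
Negative (D, E): E4, D5, E8, E13, D14, E15, D19 → −7.
Net charge = (+3) + (−7) = −4.

-4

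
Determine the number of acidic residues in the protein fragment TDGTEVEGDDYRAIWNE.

The acidic residues are Asp (D) and Glu (E), whose side chains end in a carboxylate group.
Matching residues: D2, E5, E7, D9, D10, E17.

6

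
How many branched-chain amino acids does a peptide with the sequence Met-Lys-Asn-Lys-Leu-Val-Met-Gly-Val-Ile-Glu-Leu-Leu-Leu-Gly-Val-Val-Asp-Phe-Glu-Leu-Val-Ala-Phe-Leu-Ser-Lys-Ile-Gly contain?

Valine (V), leucine (L), and isoleucine (I) are the branched-chain amino acids.
Matching residues: Leu5, Val6, Val9, Ile10, Leu12, Leu13, Leu14, Val16, Val17, Leu21, Val22, Leu25, Ile28.

13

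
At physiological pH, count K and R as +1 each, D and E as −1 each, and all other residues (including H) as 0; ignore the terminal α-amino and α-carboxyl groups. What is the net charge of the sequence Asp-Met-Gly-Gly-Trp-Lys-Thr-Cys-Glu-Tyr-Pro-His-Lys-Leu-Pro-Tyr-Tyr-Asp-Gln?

-1

Positive (K, R): Lys6, Lys13 → +2.
Negative (D, E): Asp1, Glu9, Asp18 → −3.
Net charge = (+2) + (−3) = −1.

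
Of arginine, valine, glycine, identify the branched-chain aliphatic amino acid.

V, L, and I make up the branched-chain aliphatic group.
Of the listed options, only valine belongs to this group.

valine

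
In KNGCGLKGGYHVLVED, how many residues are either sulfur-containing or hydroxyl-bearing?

2

Sulfur-containing: C, M. Hydroxyl-bearing: S, T, Y.
Sulfur-containing residues here: C4 (1).
Hydroxyl-bearing residues here: Y10 (1).
The two groups share no amino acid, so total = 1 + 1 = 2.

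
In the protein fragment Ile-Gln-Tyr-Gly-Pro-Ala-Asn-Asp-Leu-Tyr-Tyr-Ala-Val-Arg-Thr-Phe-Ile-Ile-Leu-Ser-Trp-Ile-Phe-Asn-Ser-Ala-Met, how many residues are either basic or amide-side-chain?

4

Basic: H, K, R. Amide-side-chain: N, Q.
Basic residues here: Arg14 (1).
Amide-side-chain residues here: Gln2, Asn7, Asn24 (3).
The two groups share no amino acid, so total = 1 + 3 = 4.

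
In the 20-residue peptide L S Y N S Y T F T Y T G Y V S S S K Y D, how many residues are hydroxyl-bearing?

The –OH-bearing residues are Ser, Thr (aliphatic alcohols), and Tyr (phenol).
Matching residues: S2, Y3, S5, Y6, T7, T9, Y10, T11, Y13, S15, S16, S17, Y19.

13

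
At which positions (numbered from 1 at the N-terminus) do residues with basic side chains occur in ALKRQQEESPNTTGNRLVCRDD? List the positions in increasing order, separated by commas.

K, R, and H are the three residues with basic side chains (ε-amine, guanidinium, and imidazole respectively).
Matching residues: K3, R4, R16, R20.

3, 4, 16, 20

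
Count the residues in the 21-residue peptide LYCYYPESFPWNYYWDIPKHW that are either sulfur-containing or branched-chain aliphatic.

3

Sulfur-containing: C, M. Branched-chain aliphatic: I, L, V.
Sulfur-containing residues here: C3 (1).
Branched-chain aliphatic residues here: L1, I17 (2).
The two groups share no amino acid, so total = 1 + 2 = 3.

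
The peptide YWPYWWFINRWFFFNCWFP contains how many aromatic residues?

The aromatic amino acids are Phe (F, benzyl), Trp (W, indole), and Tyr (Y, phenol).
Matching residues: Y1, W2, Y4, W5, W6, F7, W11, F12, F13, F14, W17, F18.

12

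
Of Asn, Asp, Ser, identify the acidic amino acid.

Aspartate (D) and glutamate (E) have carboxylic-acid side chains and are the acidic amino acids.
Of the listed options, only Asp belongs to this group.

Asp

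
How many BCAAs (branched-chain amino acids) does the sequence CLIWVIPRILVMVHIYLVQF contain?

11

Valine (V), leucine (L), and isoleucine (I) are the branched-chain amino acids.
Matching residues: L2, I3, V5, I6, I9, L10, V11, V13, I15, L17, V18.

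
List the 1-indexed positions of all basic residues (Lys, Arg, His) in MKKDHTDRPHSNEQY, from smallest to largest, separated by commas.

Matching residues: K2, K3, H5, R8, H10.

2, 3, 5, 8, 10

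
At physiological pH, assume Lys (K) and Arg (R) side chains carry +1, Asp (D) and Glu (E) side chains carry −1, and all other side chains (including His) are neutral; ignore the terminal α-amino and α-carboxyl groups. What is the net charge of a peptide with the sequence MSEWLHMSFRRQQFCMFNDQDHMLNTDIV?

-2

Positive (K, R): R10, R11 → +2.
Negative (D, E): E3, D19, D21, D27 → −4.
Net charge = (+2) + (−4) = −2.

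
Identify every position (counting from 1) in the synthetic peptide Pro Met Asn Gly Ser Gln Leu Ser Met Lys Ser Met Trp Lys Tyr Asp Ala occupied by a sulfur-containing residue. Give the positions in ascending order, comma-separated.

2, 9, 12

Cysteine (C, thiol) and methionine (M, thioether) are the two sulfur-containing amino acids.
Matching residues: Met2, Met9, Met12.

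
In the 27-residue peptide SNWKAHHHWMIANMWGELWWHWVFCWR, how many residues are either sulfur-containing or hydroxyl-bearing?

Sulfur-containing: C, M. Hydroxyl-bearing: S, T, Y.
Sulfur-containing residues here: M10, M14, C25 (3).
Hydroxyl-bearing residues here: S1 (1).
The two groups share no amino acid, so total = 3 + 1 = 4.

4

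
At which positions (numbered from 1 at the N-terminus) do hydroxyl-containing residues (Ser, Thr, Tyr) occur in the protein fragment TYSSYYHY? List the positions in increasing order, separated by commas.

Matching residues: T1, Y2, S3, S4, Y5, Y6, Y8.

1, 2, 3, 4, 5, 6, 8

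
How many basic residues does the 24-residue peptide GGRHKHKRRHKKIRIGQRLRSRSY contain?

14

K, R, and H are the three residues with basic side chains (ε-amine, guanidinium, and imidazole respectively).
Matching residues: R3, H4, K5, H6, K7, R8, R9, H10, K11, K12, R14, R18, R20, R22.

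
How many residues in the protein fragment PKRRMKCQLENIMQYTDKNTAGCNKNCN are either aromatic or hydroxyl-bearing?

Aromatic: F, W, Y. Hydroxyl-bearing: S, T, Y.
Aromatic residues here: Y15 (1).
Hydroxyl-bearing residues here: Y15, T16, T20 (3).
Y is in both groups, so the 1 Y residue must not be double-counted.
Total = 1 + 3 − 1 = 3.

3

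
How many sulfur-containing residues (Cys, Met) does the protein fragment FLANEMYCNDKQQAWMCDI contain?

4

Matching residues: M6, C8, M16, C17.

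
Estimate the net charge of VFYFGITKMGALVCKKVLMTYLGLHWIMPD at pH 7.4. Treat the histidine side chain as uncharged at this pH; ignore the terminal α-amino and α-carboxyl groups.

+2

The side chains ionized at physiological pH are Lys/Arg (+1) and Asp/Glu (−1); with His treated as neutral, nothing else contributes.
Positive (K, R): K8, K15, K16 → +3.
Negative (D, E): D30 → −1.
Net charge = (+3) + (−1) = +2.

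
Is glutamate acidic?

Yes

The acidic residues are Asp (D) and Glu (E), whose side chains end in a carboxylate group.
Glutamate is in this group.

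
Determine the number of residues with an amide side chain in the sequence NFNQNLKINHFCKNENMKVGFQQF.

9

The amide-side-chain residues are Asn (N) and Gln (Q).
Matching residues: N1, N3, Q4, N5, N9, N14, N16, Q22, Q23.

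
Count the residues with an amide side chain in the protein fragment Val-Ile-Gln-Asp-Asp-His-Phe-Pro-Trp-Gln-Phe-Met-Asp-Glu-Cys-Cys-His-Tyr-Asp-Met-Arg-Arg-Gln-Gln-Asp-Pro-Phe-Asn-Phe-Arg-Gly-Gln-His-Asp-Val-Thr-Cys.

6

Asparagine (N) and glutamine (Q) have uncharged amide side chains.
Matching residues: Gln3, Gln10, Gln23, Gln24, Asn28, Gln32.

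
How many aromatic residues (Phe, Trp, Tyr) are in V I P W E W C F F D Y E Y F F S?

8

Matching residues: W4, W6, F8, F9, Y11, Y13, F14, F15.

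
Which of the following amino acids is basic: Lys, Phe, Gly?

Lysine (K), arginine (R), and histidine (H) have basic, nitrogen-containing side chains.
Of the listed options, only Lys belongs to this group.

Lys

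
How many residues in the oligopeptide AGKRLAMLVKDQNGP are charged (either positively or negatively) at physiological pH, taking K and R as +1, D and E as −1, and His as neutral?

Charged side chains at pH ~7.4: K, R (positive); D, E (negative).
Matching residues: K3, R4, K10, D11.

4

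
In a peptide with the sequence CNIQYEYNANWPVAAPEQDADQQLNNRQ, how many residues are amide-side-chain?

Only N (asparagine) and Q (glutamine) carry a side-chain carboxamide.
Matching residues: N2, Q4, N8, N10, Q18, Q22, Q23, N25, N26, Q28.

10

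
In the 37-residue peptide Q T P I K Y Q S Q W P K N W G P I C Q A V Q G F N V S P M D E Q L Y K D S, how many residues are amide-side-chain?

Asparagine (N) and glutamine (Q) have uncharged amide side chains.
Matching residues: Q1, Q7, Q9, N13, Q19, Q22, N25, Q32.

8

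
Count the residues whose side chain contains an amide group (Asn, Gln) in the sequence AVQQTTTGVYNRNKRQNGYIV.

6

Matching residues: Q3, Q4, N11, N13, Q16, N17.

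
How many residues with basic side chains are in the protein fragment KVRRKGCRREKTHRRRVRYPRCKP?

14

Lysine (K), arginine (R), and histidine (H) have basic, nitrogen-containing side chains.
Matching residues: K1, R3, R4, K5, R8, R9, K11, H13, R14, R15, R16, R18, R21, K23.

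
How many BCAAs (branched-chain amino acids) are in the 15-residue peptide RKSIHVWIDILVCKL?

Valine (V), leucine (L), and isoleucine (I) are the branched-chain amino acids.
Matching residues: I4, V6, I8, I10, L11, V12, L15.

7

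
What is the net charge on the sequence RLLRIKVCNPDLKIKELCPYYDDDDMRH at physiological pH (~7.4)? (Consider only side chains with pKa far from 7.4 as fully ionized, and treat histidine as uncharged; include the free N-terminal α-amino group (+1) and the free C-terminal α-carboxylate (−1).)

At pH ~7.4 the Lys and Arg side chains are protonated (+1), the Asp and Glu side chains are deprotonated (−1), and with His taken as neutral all other side chains carry no charge.
Positive (K, R): R1, R4, K6, K13, K15, R27 → +6.
Negative (D, E): D11, E16, D22, D23, D24, D25 → −6.
The N-terminus (+1) and C-terminus (−1) cancel.
Net charge = (+6) + (−6) = 0.

0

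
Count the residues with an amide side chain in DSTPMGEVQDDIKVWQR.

Asparagine (N) and glutamine (Q) have uncharged amide side chains.
Matching residues: Q9, Q16.

2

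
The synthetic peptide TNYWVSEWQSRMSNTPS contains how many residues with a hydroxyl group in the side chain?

7

The –OH-bearing residues are Ser, Thr (aliphatic alcohols), and Tyr (phenol).
Matching residues: T1, Y3, S6, S10, S13, T15, S17.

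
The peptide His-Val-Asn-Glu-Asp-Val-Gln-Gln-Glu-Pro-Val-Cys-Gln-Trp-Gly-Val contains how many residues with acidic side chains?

The acidic residues are Asp (D) and Glu (E), whose side chains end in a carboxylate group.
Matching residues: Glu4, Asp5, Glu9.

3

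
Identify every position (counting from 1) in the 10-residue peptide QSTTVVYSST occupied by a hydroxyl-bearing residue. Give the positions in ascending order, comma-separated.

2, 3, 4, 7, 8, 9, 10

S, T, and Y are the three residues with a side-chain hydroxyl.
Matching residues: S2, T3, T4, Y7, S8, S9, T10.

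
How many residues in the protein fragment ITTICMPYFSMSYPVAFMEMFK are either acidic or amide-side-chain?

1

Acidic: D, E. Amide-side-chain: N, Q.
Acidic residues here: E19 (1).
Amide-side-chain residues here: none (0).
The two groups share no amino acid, so total = 1 + 0 = 1.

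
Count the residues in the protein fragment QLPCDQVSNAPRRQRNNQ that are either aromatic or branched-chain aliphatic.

Aromatic: F, W, Y. Branched-chain aliphatic: I, L, V.
Aromatic residues here: none (0).
Branched-chain aliphatic residues here: L2, V7 (2).
The two groups share no amino acid, so total = 0 + 2 = 2.

2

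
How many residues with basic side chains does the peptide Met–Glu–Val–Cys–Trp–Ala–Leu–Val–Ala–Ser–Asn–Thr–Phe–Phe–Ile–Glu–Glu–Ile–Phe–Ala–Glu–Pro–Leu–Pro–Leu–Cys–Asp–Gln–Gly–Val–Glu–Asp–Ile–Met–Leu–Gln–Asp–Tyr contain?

Lysine (K), arginine (R), and histidine (H) have basic, nitrogen-containing side chains.
None of the 38 residues belong to this group.

0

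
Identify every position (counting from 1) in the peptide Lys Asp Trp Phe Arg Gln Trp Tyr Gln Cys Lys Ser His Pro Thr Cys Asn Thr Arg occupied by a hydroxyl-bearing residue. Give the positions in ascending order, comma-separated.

S, T, and Y are the three residues with a side-chain hydroxyl.
Matching residues: Tyr8, Ser12, Thr15, Thr18.

8, 12, 15, 18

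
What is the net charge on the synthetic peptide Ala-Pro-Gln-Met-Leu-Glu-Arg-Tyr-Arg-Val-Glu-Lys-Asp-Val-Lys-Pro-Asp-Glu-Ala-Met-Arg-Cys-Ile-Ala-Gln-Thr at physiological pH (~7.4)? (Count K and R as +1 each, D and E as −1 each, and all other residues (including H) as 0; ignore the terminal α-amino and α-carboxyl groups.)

Positive (K, R): Arg7, Arg9, Lys12, Lys15, Arg21 → +5.
Negative (D, E): Glu6, Glu11, Asp13, Asp17, Glu18 → −5.
Net charge = (+5) + (−5) = 0.

0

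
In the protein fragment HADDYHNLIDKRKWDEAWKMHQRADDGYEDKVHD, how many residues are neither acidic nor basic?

14

Acidic: D, E. Basic: K, R, H. All other residues are neither.
Matching residues: A2, Y5, N7, L8, I9, W14, A17, W18, M20, Q22, A24, G27, Y28, V32.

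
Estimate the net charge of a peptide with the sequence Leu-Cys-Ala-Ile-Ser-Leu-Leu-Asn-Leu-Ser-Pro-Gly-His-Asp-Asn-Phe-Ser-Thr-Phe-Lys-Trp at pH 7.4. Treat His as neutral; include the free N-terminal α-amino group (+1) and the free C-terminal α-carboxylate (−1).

0

The side chains ionized at physiological pH are Lys/Arg (+1) and Asp/Glu (−1); with His treated as neutral, nothing else contributes.
Positive (K, R): Lys20 → +1.
Negative (D, E): Asp14 → −1.
The N-terminus (+1) and C-terminus (−1) cancel.
Net charge = (+1) + (−1) = 0.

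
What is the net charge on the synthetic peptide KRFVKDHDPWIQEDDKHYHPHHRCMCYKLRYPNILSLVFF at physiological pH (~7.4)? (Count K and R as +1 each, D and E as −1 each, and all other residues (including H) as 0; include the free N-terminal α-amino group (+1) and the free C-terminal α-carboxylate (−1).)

Positive (K, R): K1, R2, K5, K16, R23, K28, R30 → +7.
Negative (D, E): D6, D8, E13, D14, D15 → −5.
The N-terminus (+1) and C-terminus (−1) cancel.
Net charge = (+7) + (−5) = +2.

+2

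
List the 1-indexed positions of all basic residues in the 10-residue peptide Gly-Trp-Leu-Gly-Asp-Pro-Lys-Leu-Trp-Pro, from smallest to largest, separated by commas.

7

Lysine (K), arginine (R), and histidine (H) have basic, nitrogen-containing side chains.
Matching residues: Lys7.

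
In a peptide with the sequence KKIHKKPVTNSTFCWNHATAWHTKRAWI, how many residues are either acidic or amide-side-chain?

Acidic: D, E. Amide-side-chain: N, Q.
Acidic residues here: none (0).
Amide-side-chain residues here: N10, N16 (2).
The two groups share no amino acid, so total = 0 + 2 = 2.

2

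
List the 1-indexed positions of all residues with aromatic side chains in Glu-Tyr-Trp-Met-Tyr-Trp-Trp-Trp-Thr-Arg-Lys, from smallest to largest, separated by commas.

Phenylalanine (F), tryptophan (W), and tyrosine (Y) have aromatic ring side chains.
Matching residues: Tyr2, Trp3, Tyr5, Trp6, Trp7, Trp8.

2, 3, 5, 6, 7, 8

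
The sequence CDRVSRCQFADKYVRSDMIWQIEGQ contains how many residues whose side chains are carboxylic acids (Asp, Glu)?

4

Matching residues: D2, D11, D17, E23.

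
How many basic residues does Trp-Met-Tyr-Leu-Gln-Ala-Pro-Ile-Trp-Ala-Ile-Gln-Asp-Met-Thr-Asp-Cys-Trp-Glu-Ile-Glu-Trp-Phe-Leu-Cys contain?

0

K, R, and H are the three residues with basic side chains (ε-amine, guanidinium, and imidazole respectively).
None of the 25 residues belong to this group.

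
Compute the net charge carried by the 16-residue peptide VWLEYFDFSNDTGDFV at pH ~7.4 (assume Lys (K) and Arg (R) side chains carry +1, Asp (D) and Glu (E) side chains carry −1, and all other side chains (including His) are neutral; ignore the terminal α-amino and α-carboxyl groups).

Positive (K, R): none → +0.
Negative (D, E): E4, D7, D11, D14 → −4.
Net charge = (+0) + (−4) = −4.

-4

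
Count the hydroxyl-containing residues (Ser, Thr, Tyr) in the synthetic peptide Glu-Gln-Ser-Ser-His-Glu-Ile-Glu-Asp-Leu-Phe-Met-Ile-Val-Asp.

Matching residues: Ser3, Ser4.

2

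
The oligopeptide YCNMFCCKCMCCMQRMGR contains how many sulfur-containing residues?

10

Only Cys (C) and Met (M) have a sulfur atom in the side chain.
Matching residues: C2, M4, C6, C7, C9, M10, C11, C12, M13, M16.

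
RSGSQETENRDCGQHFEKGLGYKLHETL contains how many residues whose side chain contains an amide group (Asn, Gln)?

Matching residues: Q5, N9, Q14.

3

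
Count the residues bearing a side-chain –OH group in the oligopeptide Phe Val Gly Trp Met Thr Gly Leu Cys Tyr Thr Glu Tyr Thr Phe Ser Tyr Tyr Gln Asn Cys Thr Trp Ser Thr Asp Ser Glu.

12

The –OH-bearing residues are Ser, Thr (aliphatic alcohols), and Tyr (phenol).
Matching residues: Thr6, Tyr10, Thr11, Tyr13, Thr14, Ser16, Tyr17, Tyr18, Thr22, Ser24, Thr25, Ser27.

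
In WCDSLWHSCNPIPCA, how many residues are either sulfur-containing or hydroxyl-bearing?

Sulfur-containing: C, M. Hydroxyl-bearing: S, T, Y.
Sulfur-containing residues here: C2, C9, C14 (3).
Hydroxyl-bearing residues here: S4, S8 (2).
The two groups share no amino acid, so total = 3 + 2 = 5.

5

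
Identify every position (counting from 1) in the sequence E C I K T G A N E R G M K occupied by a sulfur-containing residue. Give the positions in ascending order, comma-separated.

Cysteine (C, thiol) and methionine (M, thioether) are the two sulfur-containing amino acids.
Matching residues: C2, M12.

2, 12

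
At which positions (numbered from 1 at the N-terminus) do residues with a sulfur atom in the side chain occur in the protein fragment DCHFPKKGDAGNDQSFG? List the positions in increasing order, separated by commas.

Only Cys (C) and Met (M) have a sulfur atom in the side chain.
Matching residues: C2.

2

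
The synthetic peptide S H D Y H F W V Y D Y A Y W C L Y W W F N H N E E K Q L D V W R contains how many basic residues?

K, R, and H are the three residues with basic side chains (ε-amine, guanidinium, and imidazole respectively).
Matching residues: H2, H5, H22, K26, R32.

5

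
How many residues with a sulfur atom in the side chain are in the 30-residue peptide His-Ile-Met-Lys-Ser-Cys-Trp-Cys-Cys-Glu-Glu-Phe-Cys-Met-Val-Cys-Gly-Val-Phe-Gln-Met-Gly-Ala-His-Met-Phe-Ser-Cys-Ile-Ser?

10

The sulfur-bearing residues are cysteine (–SH) and methionine (–S–CH₃).
Matching residues: Met3, Cys6, Cys8, Cys9, Cys13, Met14, Cys16, Met21, Met25, Cys28.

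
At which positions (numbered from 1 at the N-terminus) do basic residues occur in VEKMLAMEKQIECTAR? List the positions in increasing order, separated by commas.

3, 9, 16

K, R, and H are the three residues with basic side chains (ε-amine, guanidinium, and imidazole respectively).
Matching residues: K3, K9, R16.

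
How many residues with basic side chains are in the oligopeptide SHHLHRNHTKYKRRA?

9

K, R, and H are the three residues with basic side chains (ε-amine, guanidinium, and imidazole respectively).
Matching residues: H2, H3, H5, R6, H8, K10, K12, R13, R14.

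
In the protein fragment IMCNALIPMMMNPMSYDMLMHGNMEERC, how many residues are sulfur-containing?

The sulfur-bearing residues are cysteine (–SH) and methionine (–S–CH₃).
Matching residues: M2, C3, M9, M10, M11, M14, M18, M20, M24, C28.

10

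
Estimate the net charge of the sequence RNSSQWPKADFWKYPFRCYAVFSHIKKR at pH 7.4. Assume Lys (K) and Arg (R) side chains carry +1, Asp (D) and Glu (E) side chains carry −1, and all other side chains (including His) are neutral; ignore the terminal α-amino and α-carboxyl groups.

Positive (K, R): R1, K8, K13, R17, K26, K27, R28 → +7.
Negative (D, E): D10 → −1.
Net charge = (+7) + (−1) = +6.

+6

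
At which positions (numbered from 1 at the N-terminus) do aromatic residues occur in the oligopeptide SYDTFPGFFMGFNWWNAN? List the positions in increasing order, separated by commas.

2, 5, 8, 9, 12, 14, 15

F, W, and Y each carry an aromatic ring on the side chain.
Matching residues: Y2, F5, F8, F9, F12, W14, W15.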